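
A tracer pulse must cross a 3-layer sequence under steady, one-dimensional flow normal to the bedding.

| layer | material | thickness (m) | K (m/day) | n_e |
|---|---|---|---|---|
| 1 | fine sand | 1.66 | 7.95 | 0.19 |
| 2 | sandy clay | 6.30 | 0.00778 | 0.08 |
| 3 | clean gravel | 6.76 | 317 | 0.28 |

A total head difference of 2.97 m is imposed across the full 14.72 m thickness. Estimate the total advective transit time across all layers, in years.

With flow normal to the layers, continuity requires the same specific discharge q through every layer.
Σ(b_i/K_i) = 1.66/7.95 + 6.30/0.00778 + 6.76/317 = 810.0 d.
q = Δh / Σ(b_i/K_i) = 2.97 / 810.0 = 0.003667 m/day.
In each layer the seepage velocity is v_i = q/n_i, so the layer transit time is t_i = b_i·n_i / q:
  layer 1 (fine sand): t_1 = 1.66 × 0.19 / 0.003667 = 86.02 d
  layer 2 (sandy clay): t_2 = 6.30 × 0.08 / 0.003667 = 137.5 d
  layer 3 (clean gravel): t_3 = 6.76 × 0.28 / 0.003667 = 516.2 d
Total t = Σ t_i = 739.7 days = 2.025 years.

2.03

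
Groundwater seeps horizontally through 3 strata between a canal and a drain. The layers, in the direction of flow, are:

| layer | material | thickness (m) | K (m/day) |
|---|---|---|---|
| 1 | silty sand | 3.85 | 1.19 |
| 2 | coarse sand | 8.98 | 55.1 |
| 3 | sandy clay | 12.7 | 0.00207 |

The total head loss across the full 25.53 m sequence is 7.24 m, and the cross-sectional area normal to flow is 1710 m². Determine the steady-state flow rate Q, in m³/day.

2.02

Flow is perpendicular to layering, so the layers act in series and the equivalent K is the thickness-weighted harmonic mean.
Total thickness L = 3.85 + 8.98 + 12.7 = 25.53 m.
Σ(b_i/K_i) = 3.85/1.19 + 8.98/55.1 + 12.7/0.00207 = 6139 d.
K_eq = L / Σ(b_i/K_i) = 25.53 / 6139 = 0.004159 m/day.
Q = K_eq · A · (Δh/L) = 0.004159 × 1710 × (7.24/25.53) = 2.017 m³/day.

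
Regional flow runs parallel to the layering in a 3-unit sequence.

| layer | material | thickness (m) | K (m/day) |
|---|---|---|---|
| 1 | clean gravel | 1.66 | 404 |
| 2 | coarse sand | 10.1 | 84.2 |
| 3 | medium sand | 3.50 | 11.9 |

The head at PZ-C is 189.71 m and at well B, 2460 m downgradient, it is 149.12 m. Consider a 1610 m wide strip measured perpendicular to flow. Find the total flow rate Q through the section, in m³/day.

41500

Flow is parallel to layering, so each bed carries its own Darcy discharge and the transmissivities add.
Σ(K_i·b_i) = 404×1.66 + 84.2×10.1 + 11.9×3.50 = 1563 m²/day.
Hydraulic gradient i = (189.71 − 149.12) / 2460 = 40.59 / 2460 = 0.01650.
Q = Σ(K_i·b_i) · W · i = 1563 × 1610 × 0.01650 = 41513 m³/day.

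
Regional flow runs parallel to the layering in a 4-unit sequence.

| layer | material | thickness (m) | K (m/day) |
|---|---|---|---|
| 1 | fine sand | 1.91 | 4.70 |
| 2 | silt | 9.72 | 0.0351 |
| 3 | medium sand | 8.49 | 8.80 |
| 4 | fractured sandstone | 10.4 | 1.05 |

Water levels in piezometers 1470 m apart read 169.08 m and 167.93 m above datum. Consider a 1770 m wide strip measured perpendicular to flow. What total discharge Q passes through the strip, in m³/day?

131

Flow is parallel to layering, so each bed carries its own Darcy discharge and the transmissivities add.
Σ(K_i·b_i) = 4.70×1.91 + 0.0351×9.72 + 8.80×8.49 + 1.05×10.4 = 94.95 m²/day.
Hydraulic gradient i = (169.08 − 167.93) / 1470 = 1.15 / 1470 = 0.0007823.
Q = Σ(K_i·b_i) · W · i = 94.95 × 1770 × 0.0007823 = 131.5 m³/day.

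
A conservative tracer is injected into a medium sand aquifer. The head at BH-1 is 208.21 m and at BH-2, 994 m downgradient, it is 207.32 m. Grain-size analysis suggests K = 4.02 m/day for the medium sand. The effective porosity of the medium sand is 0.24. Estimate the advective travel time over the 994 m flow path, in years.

Hydraulic gradient i = (208.21 − 207.32) / 994 = 0.89 / 994 = 0.0008954.
Darcy flux q = K · i = 4.020 × 0.0008954 = 0.003599 m/day.
Seepage velocity v = q / n_e = 0.003599 / 0.24 = 0.01500 m/day.
Travel time t = L / v = 994 / 0.01500 = 66278 days = 181.5 years.

181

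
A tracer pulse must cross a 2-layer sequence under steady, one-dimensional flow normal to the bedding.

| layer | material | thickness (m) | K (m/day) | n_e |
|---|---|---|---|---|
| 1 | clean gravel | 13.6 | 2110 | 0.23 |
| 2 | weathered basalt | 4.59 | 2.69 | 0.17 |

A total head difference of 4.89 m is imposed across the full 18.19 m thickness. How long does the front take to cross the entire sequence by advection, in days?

1.37

With flow normal to the layers, continuity requires the same specific discharge q through every layer.
Σ(b_i/K_i) = 13.6/2110 + 4.59/2.69 = 1.713 d.
q = Δh / Σ(b_i/K_i) = 4.89 / 1.713 = 2.855 m/day.
In each layer the seepage velocity is v_i = q/n_i, so the layer transit time is t_i = b_i·n_i / q:
  layer 1 (clean gravel): t_1 = 13.6 × 0.23 / 2.855 = 1.096 d
  layer 2 (weathered basalt): t_2 = 4.59 × 0.17 / 2.855 = 0.2733 d
Total t = Σ t_i = 1.369 days.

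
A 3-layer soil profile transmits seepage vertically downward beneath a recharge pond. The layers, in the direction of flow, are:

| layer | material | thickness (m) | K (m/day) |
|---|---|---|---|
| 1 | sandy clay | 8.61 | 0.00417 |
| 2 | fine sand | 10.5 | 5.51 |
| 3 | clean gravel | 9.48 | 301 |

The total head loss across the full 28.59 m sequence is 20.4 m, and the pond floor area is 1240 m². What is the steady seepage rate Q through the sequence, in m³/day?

Flow is perpendicular to layering, so the layers act in series and the equivalent K is the thickness-weighted harmonic mean.
Total thickness L = 8.61 + 10.5 + 9.48 = 28.59 m.
Σ(b_i/K_i) = 8.61/0.00417 + 10.5/5.51 + 9.48/301 = 2067 d.
K_eq = L / Σ(b_i/K_i) = 28.59 / 2067 = 0.01383 m/day.
Q = K_eq · A · (Δh/L) = 0.01383 × 1240 × (20.4/28.59) = 12.24 m³/day.

12.2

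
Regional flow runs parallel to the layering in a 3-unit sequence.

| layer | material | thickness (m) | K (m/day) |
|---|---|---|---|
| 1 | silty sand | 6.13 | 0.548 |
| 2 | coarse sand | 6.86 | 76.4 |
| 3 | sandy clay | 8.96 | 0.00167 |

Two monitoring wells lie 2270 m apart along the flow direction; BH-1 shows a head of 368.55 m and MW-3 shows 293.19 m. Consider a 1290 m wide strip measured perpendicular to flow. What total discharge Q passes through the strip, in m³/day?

Flow is parallel to layering, so each bed carries its own Darcy discharge and the transmissivities add.
Σ(K_i·b_i) = 0.548×6.13 + 76.4×6.86 + 0.00167×8.96 = 527.5 m²/day.
Hydraulic gradient i = (368.55 − 293.19) / 2270 = 75.36 / 2270 = 0.03320.
Q = Σ(K_i·b_i) · W · i = 527.5 × 1290 × 0.03320 = 22590 m³/day.

22600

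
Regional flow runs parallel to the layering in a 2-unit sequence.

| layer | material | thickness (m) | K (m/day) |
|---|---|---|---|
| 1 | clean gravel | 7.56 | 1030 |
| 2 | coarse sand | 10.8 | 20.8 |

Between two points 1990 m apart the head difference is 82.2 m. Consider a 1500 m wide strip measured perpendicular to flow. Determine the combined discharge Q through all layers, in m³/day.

496000

Flow is parallel to layering, so each bed carries its own Darcy discharge and the transmissivities add.
Σ(K_i·b_i) = 1030×7.56 + 20.8×10.8 = 8011 m²/day.
Hydraulic gradient i = Δh / L = 82.2 / 1990 = 0.04131.
Q = Σ(K_i·b_i) · W · i = 8011 × 1500 × 0.04131 = 4.964e+05 m³/day.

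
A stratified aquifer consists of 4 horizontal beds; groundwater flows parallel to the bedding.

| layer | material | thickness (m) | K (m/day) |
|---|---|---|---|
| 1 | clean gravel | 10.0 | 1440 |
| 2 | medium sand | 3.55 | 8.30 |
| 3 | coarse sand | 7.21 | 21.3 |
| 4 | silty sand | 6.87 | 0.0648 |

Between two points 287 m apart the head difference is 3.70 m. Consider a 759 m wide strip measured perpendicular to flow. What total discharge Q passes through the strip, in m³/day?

143000

Flow is parallel to layering, so each bed carries its own Darcy discharge and the transmissivities add.
Σ(K_i·b_i) = 1440×10.0 + 8.30×3.55 + 21.3×7.21 + 0.0648×6.87 = 14583 m²/day.
Hydraulic gradient i = Δh / L = 3.70 / 287 = 0.01289.
Q = Σ(K_i·b_i) · W · i = 14583 × 759 × 0.01289 = 1.427e+05 m³/day.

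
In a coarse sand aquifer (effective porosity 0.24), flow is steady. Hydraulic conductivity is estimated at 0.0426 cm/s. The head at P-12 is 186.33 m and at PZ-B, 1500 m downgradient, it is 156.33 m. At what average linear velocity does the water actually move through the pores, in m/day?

Convert K: 0.0426 cm/s × 864 = 36.81 m/day.
Hydraulic gradient i = (186.33 − 156.33) / 1500 = 30 / 1500 = 0.02000.
Darcy flux q = K · i = 36.81 × 0.02000 = 0.7361 m/day.
Seepage velocity v = q / n_e = 0.7361 / 0.24 = 3.067 m/day.

3.07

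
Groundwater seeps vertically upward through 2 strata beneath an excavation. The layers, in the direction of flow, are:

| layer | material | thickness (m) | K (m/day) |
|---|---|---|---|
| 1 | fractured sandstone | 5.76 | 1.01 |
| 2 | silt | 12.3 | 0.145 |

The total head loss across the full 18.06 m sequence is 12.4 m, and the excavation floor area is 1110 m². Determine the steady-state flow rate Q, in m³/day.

Flow is perpendicular to layering, so the layers act in series and the equivalent K is the thickness-weighted harmonic mean.
Total thickness L = 5.76 + 12.3 = 18.06 m.
Σ(b_i/K_i) = 5.76/1.01 + 12.3/0.145 = 90.53 d.
K_eq = L / Σ(b_i/K_i) = 18.06 / 90.53 = 0.1995 m/day.
Q = K_eq · A · (Δh/L) = 0.1995 × 1110 × (12.4/18.06) = 152.0 m³/day.

152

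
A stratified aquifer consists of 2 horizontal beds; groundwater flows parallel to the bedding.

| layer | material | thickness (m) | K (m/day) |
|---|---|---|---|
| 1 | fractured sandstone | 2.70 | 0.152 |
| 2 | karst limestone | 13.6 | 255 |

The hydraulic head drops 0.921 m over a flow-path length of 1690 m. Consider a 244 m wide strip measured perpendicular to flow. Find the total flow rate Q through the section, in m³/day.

Flow is parallel to layering, so each bed carries its own Darcy discharge and the transmissivities add.
Σ(K_i·b_i) = 0.152×2.70 + 255×13.6 = 3468 m²/day.
Hydraulic gradient i = Δh / L = 0.921 / 1690 = 0.0005450.
Q = Σ(K_i·b_i) · W · i = 3468 × 244 × 0.0005450 = 461.2 m³/day.

461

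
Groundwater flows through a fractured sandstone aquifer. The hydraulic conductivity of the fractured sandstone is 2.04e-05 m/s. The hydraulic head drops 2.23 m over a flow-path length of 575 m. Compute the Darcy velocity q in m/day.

Convert K: 2.04e-05 m/s × 86400 = 1.763 m/day.
Hydraulic gradient i = Δh / L = 2.23 / 575 = 0.003878.
Specific discharge q = K · i = 1.763 × 0.003878 = 0.006836 m/day.

0.00684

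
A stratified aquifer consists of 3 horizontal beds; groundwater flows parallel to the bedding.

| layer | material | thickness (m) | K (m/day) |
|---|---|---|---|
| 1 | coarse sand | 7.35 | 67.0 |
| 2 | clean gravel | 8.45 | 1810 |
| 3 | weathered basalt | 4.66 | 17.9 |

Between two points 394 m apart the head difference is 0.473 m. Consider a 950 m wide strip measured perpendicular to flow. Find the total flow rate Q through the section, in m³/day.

18100

Flow is parallel to layering, so each bed carries its own Darcy discharge and the transmissivities add.
Σ(K_i·b_i) = 67.0×7.35 + 1810×8.45 + 17.9×4.66 = 15870 m²/day.
Hydraulic gradient i = Δh / L = 0.473 / 394 = 0.001201.
Q = Σ(K_i·b_i) · W · i = 15870 × 950 × 0.001201 = 18100 m³/day.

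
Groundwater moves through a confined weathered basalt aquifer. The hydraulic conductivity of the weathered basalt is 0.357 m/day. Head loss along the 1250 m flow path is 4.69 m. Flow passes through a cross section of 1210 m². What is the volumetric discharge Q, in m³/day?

Hydraulic gradient i = Δh / L = 4.69 / 1250 = 0.003752.
Darcy's law: Q = K · A · i = 0.3570 × 1210 × 0.003752 = 1.621 m³/day.

1.62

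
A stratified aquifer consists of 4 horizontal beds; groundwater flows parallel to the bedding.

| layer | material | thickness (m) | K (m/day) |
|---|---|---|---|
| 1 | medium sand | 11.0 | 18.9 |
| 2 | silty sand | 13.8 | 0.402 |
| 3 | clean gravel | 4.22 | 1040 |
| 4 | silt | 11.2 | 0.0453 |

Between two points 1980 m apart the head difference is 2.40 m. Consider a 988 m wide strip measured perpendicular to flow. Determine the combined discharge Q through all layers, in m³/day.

5510

Flow is parallel to layering, so each bed carries its own Darcy discharge and the transmissivities add.
Σ(K_i·b_i) = 18.9×11.0 + 0.402×13.8 + 1040×4.22 + 0.0453×11.2 = 4603 m²/day.
Hydraulic gradient i = Δh / L = 2.40 / 1980 = 0.001212.
Q = Σ(K_i·b_i) · W · i = 4603 × 988 × 0.001212 = 5512 m³/day.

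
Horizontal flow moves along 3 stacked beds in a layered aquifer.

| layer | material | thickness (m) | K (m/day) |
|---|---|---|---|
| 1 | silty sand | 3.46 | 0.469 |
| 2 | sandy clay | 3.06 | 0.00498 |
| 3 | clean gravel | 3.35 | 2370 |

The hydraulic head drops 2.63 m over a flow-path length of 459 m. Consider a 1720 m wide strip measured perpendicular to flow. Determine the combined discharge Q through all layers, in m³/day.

78300

Flow is parallel to layering, so each bed carries its own Darcy discharge and the transmissivities add.
Σ(K_i·b_i) = 0.469×3.46 + 0.00498×3.06 + 2370×3.35 = 7941 m²/day.
Hydraulic gradient i = Δh / L = 2.63 / 459 = 0.005730.
Q = Σ(K_i·b_i) · W · i = 7941 × 1720 × 0.005730 = 78263 m³/day.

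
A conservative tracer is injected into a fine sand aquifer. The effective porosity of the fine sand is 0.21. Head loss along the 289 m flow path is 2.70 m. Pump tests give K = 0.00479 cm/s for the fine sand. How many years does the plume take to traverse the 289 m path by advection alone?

4.30

Convert K: 0.00479 cm/s × 864 = 4.139 m/day.
Hydraulic gradient i = Δh / L = 2.70 / 289 = 0.009343.
Darcy flux q = K · i = 4.139 × 0.009343 = 0.03866 m/day.
Seepage velocity v = q / n_e = 0.03866 / 0.21 = 0.1841 m/day.
Travel time t = L / v = 289 / 0.1841 = 1570 days = 4.297 years.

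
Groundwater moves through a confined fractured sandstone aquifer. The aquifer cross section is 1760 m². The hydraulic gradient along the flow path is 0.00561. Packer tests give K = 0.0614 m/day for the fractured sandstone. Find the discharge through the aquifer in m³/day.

0.606

Hydraulic gradient i = 0.00561.
Darcy's law: Q = K · A · i = 0.06140 × 1760 × 0.005610 = 0.6062 m³/day.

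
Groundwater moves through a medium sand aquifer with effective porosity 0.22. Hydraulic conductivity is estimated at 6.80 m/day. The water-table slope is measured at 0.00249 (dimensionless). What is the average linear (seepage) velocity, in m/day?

0.0770

Hydraulic gradient i = 0.00249.
Darcy flux q = K · i = 6.800 × 0.002490 = 0.01693 m/day.
Seepage velocity v = q / n_e = 0.01693 / 0.22 = 0.07696 m/day.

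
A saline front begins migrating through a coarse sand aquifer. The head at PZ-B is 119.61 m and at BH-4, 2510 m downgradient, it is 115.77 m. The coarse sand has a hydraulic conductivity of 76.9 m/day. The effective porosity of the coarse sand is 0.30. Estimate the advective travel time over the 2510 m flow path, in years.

17.5

Hydraulic gradient i = (119.61 − 115.77) / 2510 = 3.84 / 2510 = 0.001530.
Darcy flux q = K · i = 76.90 × 0.001530 = 0.1176 m/day.
Seepage velocity v = q / n_e = 0.1176 / 0.30 = 0.3922 m/day.
Travel time t = L / v = 2510 / 0.3922 = 6400 days = 17.52 years.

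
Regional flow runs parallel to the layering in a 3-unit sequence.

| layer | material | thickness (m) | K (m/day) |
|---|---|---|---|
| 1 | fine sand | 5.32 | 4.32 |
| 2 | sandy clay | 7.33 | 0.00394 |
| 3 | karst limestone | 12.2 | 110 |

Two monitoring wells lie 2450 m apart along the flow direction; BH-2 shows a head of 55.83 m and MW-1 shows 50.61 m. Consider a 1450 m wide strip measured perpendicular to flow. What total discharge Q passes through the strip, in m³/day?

Flow is parallel to layering, so each bed carries its own Darcy discharge and the transmissivities add.
Σ(K_i·b_i) = 4.32×5.32 + 0.00394×7.33 + 110×12.2 = 1365 m²/day.
Hydraulic gradient i = (55.83 − 50.61) / 2450 = 5.22 / 2450 = 0.002131.
Q = Σ(K_i·b_i) · W · i = 1365 × 1450 × 0.002131 = 4217 m³/day.

4220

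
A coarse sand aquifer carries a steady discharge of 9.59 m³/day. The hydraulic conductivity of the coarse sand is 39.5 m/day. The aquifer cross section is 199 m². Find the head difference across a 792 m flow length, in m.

From Q = K·A·i, i = Q / (K·A) = 9.59 / (39.50 × 199.0) = 0.001220.
Head loss Δh = i · L = 0.001220 × 792 = 0.9663 m.

0.966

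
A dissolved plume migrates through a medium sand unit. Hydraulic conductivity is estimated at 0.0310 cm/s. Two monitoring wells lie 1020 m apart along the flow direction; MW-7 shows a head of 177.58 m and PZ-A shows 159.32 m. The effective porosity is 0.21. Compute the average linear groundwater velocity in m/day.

2.28

Convert K: 0.0310 cm/s × 864 = 26.78 m/day.
Hydraulic gradient i = (177.58 − 159.32) / 1020 = 18.26 / 1020 = 0.01790.
Darcy flux q = K · i = 26.78 × 0.01790 = 0.4795 m/day.
Seepage velocity v = q / n_e = 0.4795 / 0.21 = 2.283 m/day.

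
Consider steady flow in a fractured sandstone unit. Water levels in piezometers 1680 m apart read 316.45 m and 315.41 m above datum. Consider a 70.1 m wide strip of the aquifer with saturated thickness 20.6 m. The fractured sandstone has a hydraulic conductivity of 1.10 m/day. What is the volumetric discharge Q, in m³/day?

0.983

Cross-sectional area A = 70.1 × 20.6 = 1444 m².
Hydraulic gradient i = (316.45 − 315.41) / 1680 = 1.04 / 1680 = 0.0006190.
Darcy's law: Q = K · A · i = 1.100 × 1444 × 0.0006190 = 0.9833 m³/day.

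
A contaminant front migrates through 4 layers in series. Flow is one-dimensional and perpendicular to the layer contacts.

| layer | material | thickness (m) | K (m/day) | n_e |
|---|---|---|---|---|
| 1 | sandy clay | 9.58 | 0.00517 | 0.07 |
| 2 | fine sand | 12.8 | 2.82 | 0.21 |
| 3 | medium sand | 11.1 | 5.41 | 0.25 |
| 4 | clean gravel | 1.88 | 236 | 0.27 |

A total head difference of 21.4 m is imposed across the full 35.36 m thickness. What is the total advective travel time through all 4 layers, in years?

With flow normal to the layers, continuity requires the same specific discharge q through every layer.
Σ(b_i/K_i) = 9.58/0.00517 + 12.8/2.82 + 11.1/5.41 + 1.88/236 = 1860 d.
q = Δh / Σ(b_i/K_i) = 21.4 / 1860 = 0.01151 m/day.
In each layer the seepage velocity is v_i = q/n_i, so the layer transit time is t_i = b_i·n_i / q:
  layer 1 (sandy clay): t_1 = 9.58 × 0.07 / 0.01151 = 58.27 d
  layer 2 (fine sand): t_2 = 12.8 × 0.21 / 0.01151 = 233.6 d
  layer 3 (medium sand): t_3 = 11.1 × 0.25 / 0.01151 = 241.1 d
  layer 4 (clean gravel): t_4 = 1.88 × 0.27 / 0.01151 = 44.11 d
Total t = Σ t_i = 577.1 days = 1.580 years.

1.58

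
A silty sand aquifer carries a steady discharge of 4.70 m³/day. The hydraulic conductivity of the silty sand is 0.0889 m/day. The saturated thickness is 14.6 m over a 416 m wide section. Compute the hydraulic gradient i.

Cross-sectional area A = 416 × 14.6 = 6074 m².
From Q = K·A·i, i = Q / (K·A) = 4.70 / (0.08890 × 6074) = 0.008705.

0.00870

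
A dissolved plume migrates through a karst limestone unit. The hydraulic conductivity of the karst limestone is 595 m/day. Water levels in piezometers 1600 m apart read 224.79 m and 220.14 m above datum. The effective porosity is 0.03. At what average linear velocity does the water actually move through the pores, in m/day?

57.6

Hydraulic gradient i = (224.79 − 220.14) / 1600 = 4.65 / 1600 = 0.002906.
Darcy flux q = K · i = 595.0 × 0.002906 = 1.729 m/day.
Seepage velocity v = q / n_e = 1.729 / 0.03 = 57.64 m/day.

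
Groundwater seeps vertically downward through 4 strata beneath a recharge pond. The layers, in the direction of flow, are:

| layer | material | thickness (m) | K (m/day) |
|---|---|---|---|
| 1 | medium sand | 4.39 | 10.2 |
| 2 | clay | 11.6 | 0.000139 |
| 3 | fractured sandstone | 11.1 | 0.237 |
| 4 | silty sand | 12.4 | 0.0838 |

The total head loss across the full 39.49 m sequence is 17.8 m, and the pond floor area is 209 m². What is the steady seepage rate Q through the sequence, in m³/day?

0.0445

Flow is perpendicular to layering, so the layers act in series and the equivalent K is the thickness-weighted harmonic mean.
Total thickness L = 4.39 + 11.6 + 11.1 + 12.4 = 39.49 m.
Σ(b_i/K_i) = 4.39/10.2 + 11.6/0.000139 + 11.1/0.237 + 12.4/0.0838 = 83648 d.
K_eq = L / Σ(b_i/K_i) = 39.49 / 83648 = 0.0004721 m/day.
Q = K_eq · A · (Δh/L) = 0.0004721 × 209 × (17.8/39.49) = 0.04447 m³/day.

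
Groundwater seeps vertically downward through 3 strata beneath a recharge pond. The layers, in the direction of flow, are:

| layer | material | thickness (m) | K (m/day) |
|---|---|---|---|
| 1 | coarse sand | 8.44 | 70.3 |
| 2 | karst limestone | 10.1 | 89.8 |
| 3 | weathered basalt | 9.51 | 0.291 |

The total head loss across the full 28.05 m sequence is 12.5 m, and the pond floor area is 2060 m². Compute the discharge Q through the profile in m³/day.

Flow is perpendicular to layering, so the layers act in series and the equivalent K is the thickness-weighted harmonic mean.
Total thickness L = 8.44 + 10.1 + 9.51 = 28.05 m.
Σ(b_i/K_i) = 8.44/70.3 + 10.1/89.8 + 9.51/0.291 = 32.91 d.
K_eq = L / Σ(b_i/K_i) = 28.05 / 32.91 = 0.8522 m/day.
Q = K_eq · A · (Δh/L) = 0.8522 × 2060 × (12.5/28.05) = 782.4 m³/day.

782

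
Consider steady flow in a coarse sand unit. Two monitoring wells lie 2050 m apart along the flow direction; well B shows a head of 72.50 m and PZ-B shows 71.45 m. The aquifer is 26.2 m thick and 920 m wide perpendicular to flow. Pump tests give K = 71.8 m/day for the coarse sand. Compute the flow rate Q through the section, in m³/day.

Cross-sectional area A = 920 × 26.2 = 24104 m².
Hydraulic gradient i = (72.50 − 71.45) / 2050 = 1.05 / 2050 = 0.0005122.
Darcy's law: Q = K · A · i = 71.80 × 24104 × 0.0005122 = 886.4 m³/day.

886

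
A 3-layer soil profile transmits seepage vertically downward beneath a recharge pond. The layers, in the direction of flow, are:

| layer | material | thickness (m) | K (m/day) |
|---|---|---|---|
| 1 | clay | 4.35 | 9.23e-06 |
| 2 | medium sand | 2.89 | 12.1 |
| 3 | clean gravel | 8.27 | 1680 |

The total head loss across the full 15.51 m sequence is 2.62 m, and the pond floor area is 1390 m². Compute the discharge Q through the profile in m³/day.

0.00773

Flow is perpendicular to layering, so the layers act in series and the equivalent K is the thickness-weighted harmonic mean.
Total thickness L = 4.35 + 2.89 + 8.27 = 15.51 m.
Σ(b_i/K_i) = 4.35/9.23e-06 + 2.89/12.1 + 8.27/1680 = 4.713e+05 d.
K_eq = L / Σ(b_i/K_i) = 15.51 / 4.713e+05 = 3.291e-05 m/day.
Q = K_eq · A · (Δh/L) = 3.291e-05 × 1390 × (2.62/15.51) = 0.007727 m³/day.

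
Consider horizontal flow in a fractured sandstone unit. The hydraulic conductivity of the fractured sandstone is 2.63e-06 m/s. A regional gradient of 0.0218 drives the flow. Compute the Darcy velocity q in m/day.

0.00495

Convert K: 2.63e-06 m/s × 86400 = 0.2272 m/day.
Hydraulic gradient i = 0.0218.
Specific discharge q = K · i = 0.2272 × 0.02180 = 0.004954 m/day.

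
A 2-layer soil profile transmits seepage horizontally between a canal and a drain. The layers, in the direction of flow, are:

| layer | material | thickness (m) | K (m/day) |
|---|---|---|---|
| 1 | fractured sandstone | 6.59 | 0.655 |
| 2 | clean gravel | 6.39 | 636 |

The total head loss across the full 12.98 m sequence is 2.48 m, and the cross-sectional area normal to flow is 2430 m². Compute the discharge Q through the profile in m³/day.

Flow is perpendicular to layering, so the layers act in series and the equivalent K is the thickness-weighted harmonic mean.
Total thickness L = 6.59 + 6.39 = 12.98 m.
Σ(b_i/K_i) = 6.59/0.655 + 6.39/636 = 10.07 d.
K_eq = L / Σ(b_i/K_i) = 12.98 / 10.07 = 1.289 m/day.
Q = K_eq · A · (Δh/L) = 1.289 × 2430 × (2.48/12.98) = 598.4 m³/day.

598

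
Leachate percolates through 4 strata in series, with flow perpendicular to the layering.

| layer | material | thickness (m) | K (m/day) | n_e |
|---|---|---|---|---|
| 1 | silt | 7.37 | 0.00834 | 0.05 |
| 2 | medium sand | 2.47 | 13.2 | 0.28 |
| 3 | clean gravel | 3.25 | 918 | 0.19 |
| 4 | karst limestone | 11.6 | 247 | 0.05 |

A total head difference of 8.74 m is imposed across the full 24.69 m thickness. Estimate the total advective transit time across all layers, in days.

228

With flow normal to the layers, continuity requires the same specific discharge q through every layer.
Σ(b_i/K_i) = 7.37/0.00834 + 2.47/13.2 + 3.25/918 + 11.6/247 = 883.9 d.
q = Δh / Σ(b_i/K_i) = 8.74 / 883.9 = 0.009888 m/day.
In each layer the seepage velocity is v_i = q/n_i, so the layer transit time is t_i = b_i·n_i / q:
  layer 1 (silt): t_1 = 7.37 × 0.05 / 0.009888 = 37.27 d
  layer 2 (medium sand): t_2 = 2.47 × 0.28 / 0.009888 = 69.95 d
  layer 3 (clean gravel): t_3 = 3.25 × 0.19 / 0.009888 = 62.45 d
  layer 4 (karst limestone): t_4 = 11.6 × 0.05 / 0.009888 = 58.66 d
Total t = Σ t_i = 228.3 days.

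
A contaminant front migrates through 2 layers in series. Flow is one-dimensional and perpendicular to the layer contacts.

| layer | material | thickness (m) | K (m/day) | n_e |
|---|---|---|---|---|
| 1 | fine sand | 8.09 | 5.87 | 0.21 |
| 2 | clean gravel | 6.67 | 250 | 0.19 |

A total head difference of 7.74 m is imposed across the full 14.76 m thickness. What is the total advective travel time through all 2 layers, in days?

With flow normal to the layers, continuity requires the same specific discharge q through every layer.
Σ(b_i/K_i) = 8.09/5.87 + 6.67/250 = 1.405 d.
q = Δh / Σ(b_i/K_i) = 7.74 / 1.405 = 5.509 m/day.
In each layer the seepage velocity is v_i = q/n_i, so the layer transit time is t_i = b_i·n_i / q:
  layer 1 (fine sand): t_1 = 8.09 × 0.21 / 5.509 = 0.3084 d
  layer 2 (clean gravel): t_2 = 6.67 × 0.19 / 5.509 = 0.2300 d
Total t = Σ t_i = 0.5384 days.

0.538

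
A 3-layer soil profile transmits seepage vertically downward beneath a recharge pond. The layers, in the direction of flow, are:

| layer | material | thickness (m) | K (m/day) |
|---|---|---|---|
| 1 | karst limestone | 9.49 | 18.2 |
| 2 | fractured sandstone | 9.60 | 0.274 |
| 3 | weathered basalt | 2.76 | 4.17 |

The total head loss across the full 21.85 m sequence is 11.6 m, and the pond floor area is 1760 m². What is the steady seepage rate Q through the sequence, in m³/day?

564

Flow is perpendicular to layering, so the layers act in series and the equivalent K is the thickness-weighted harmonic mean.
Total thickness L = 9.49 + 9.60 + 2.76 = 21.85 m.
Σ(b_i/K_i) = 9.49/18.2 + 9.60/0.274 + 2.76/4.17 = 36.22 d.
K_eq = L / Σ(b_i/K_i) = 21.85 / 36.22 = 0.6033 m/day.
Q = K_eq · A · (Δh/L) = 0.6033 × 1760 × (11.6/21.85) = 563.7 m³/day.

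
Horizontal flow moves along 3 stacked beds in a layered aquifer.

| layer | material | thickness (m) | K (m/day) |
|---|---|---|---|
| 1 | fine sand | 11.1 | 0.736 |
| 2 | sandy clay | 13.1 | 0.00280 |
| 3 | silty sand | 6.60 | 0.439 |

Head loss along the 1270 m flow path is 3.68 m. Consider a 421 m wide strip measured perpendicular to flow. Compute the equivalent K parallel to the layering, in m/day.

Flow is parallel to layering, so each bed carries its own Darcy discharge and the transmissivities add.
Σ(K_i·b_i) = 0.736×11.1 + 0.00280×13.1 + 0.439×6.60 = 11.10 m²/day.
Total thickness b = 30.80 m, so K_eq = Σ(K_i·b_i)/b = 0.3605 m/day.

0.361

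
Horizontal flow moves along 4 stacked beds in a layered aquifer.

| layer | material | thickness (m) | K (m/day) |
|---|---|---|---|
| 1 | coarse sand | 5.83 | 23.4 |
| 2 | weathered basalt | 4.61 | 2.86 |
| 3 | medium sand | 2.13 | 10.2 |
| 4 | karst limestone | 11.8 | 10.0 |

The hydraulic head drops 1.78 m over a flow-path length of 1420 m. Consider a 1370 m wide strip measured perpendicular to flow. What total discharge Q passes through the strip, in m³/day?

Flow is parallel to layering, so each bed carries its own Darcy discharge and the transmissivities add.
Σ(K_i·b_i) = 23.4×5.83 + 2.86×4.61 + 10.2×2.13 + 10.0×11.8 = 289.3 m²/day.
Hydraulic gradient i = Δh / L = 1.78 / 1420 = 0.001254.
Q = Σ(K_i·b_i) · W · i = 289.3 × 1370 × 0.001254 = 496.9 m³/day.

497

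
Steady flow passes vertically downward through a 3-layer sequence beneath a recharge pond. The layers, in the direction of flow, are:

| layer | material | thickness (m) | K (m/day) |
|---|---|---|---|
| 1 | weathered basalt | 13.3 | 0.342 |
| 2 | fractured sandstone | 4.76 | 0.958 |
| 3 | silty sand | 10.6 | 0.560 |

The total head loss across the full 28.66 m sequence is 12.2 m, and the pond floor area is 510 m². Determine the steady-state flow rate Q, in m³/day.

99.1

Flow is perpendicular to layering, so the layers act in series and the equivalent K is the thickness-weighted harmonic mean.
Total thickness L = 13.3 + 4.76 + 10.6 = 28.66 m.
Σ(b_i/K_i) = 13.3/0.342 + 4.76/0.958 + 10.6/0.560 = 62.79 d.
K_eq = L / Σ(b_i/K_i) = 28.66 / 62.79 = 0.4565 m/day.
Q = K_eq · A · (Δh/L) = 0.4565 × 510 × (12.2/28.66) = 99.10 m³/day.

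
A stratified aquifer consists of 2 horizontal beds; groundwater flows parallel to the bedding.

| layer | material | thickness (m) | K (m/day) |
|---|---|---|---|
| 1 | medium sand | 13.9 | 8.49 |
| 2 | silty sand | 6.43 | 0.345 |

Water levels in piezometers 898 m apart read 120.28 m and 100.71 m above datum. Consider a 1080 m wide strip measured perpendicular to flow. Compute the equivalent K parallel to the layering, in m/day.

5.91

Flow is parallel to layering, so each bed carries its own Darcy discharge and the transmissivities add.
Σ(K_i·b_i) = 8.49×13.9 + 0.345×6.43 = 120.2 m²/day.
Total thickness b = 20.33 m, so K_eq = Σ(K_i·b_i)/b = 5.914 m/day.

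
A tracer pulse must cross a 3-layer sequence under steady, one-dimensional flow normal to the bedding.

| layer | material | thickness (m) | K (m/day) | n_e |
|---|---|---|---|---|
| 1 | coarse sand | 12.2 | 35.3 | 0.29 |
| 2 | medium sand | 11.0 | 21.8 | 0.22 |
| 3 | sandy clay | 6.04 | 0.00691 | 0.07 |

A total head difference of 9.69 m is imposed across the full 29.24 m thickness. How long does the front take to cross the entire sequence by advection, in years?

1.58

With flow normal to the layers, continuity requires the same specific discharge q through every layer.
Σ(b_i/K_i) = 12.2/35.3 + 11.0/21.8 + 6.04/0.00691 = 874.9 d.
q = Δh / Σ(b_i/K_i) = 9.69 / 874.9 = 0.01107 m/day.
In each layer the seepage velocity is v_i = q/n_i, so the layer transit time is t_i = b_i·n_i / q:
  layer 1 (coarse sand): t_1 = 12.2 × 0.29 / 0.01107 = 319.5 d
  layer 2 (medium sand): t_2 = 11.0 × 0.22 / 0.01107 = 218.5 d
  layer 3 (sandy clay): t_3 = 6.04 × 0.07 / 0.01107 = 38.18 d
Total t = Σ t_i = 576.1 days = 1.577 years.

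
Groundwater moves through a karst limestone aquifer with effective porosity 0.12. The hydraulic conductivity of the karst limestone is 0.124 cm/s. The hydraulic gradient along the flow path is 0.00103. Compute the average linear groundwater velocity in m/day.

0.920

Convert K: 0.124 cm/s × 864 = 107.1 m/day.
Hydraulic gradient i = 0.00103.
Darcy flux q = K · i = 107.1 × 0.001030 = 0.1104 m/day.
Seepage velocity v = q / n_e = 0.1104 / 0.12 = 0.9196 m/day.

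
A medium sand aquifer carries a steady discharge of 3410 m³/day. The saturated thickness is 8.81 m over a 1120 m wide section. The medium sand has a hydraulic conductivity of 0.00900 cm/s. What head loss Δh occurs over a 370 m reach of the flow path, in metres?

Convert K: 0.00900 cm/s × 864 = 7.776 m/day.
Cross-sectional area A = 1120 × 8.81 = 9867 m².
From Q = K·A·i, i = Q / (K·A) = 3410 / (7.776 × 9867) = 0.04444.
Head loss Δh = i · L = 0.04444 × 370 = 16.44 m.

16.4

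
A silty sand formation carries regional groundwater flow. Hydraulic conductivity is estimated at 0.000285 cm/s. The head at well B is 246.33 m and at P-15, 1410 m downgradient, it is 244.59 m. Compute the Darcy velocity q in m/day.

Convert K: 0.000285 cm/s × 864 = 0.2462 m/day.
Hydraulic gradient i = (246.33 − 244.59) / 1410 = 1.74 / 1410 = 0.001234.
Specific discharge q = K · i = 0.2462 × 0.001234 = 0.0003039 m/day.

0.000304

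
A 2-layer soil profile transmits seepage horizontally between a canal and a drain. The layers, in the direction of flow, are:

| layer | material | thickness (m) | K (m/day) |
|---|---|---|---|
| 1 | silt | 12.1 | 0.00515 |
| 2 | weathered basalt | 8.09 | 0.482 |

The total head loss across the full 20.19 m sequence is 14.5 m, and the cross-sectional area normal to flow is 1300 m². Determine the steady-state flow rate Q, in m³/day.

7.97

Flow is perpendicular to layering, so the layers act in series and the equivalent K is the thickness-weighted harmonic mean.
Total thickness L = 12.1 + 8.09 = 20.19 m.
Σ(b_i/K_i) = 12.1/0.00515 + 8.09/0.482 = 2366 d.
K_eq = L / Σ(b_i/K_i) = 20.19 / 2366 = 0.008532 m/day.
Q = K_eq · A · (Δh/L) = 0.008532 × 1300 × (14.5/20.19) = 7.966 m³/day.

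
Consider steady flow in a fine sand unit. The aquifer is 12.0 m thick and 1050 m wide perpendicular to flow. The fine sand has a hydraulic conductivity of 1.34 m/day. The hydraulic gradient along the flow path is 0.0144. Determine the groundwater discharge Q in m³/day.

Cross-sectional area A = 1050 × 12.0 = 12600 m².
Hydraulic gradient i = 0.0144.
Darcy's law: Q = K · A · i = 1.340 × 12600 × 0.01440 = 243.1 m³/day.

243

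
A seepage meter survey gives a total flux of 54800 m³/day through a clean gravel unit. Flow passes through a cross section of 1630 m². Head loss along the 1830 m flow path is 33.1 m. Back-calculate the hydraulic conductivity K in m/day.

Hydraulic gradient i = Δh / L = 33.1 / 1830 = 0.01809.
From Q = K·A·i, K = Q / (A·i) = 54800 / (1630 × 0.01809) = 1859 m/day.

1860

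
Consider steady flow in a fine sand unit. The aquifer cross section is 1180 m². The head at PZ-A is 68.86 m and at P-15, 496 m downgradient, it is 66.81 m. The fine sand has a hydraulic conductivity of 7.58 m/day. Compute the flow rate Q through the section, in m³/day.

Hydraulic gradient i = (68.86 − 66.81) / 496 = 2.05 / 496 = 0.004133.
Darcy's law: Q = K · A · i = 7.580 × 1180 × 0.004133 = 36.97 m³/day.

37.0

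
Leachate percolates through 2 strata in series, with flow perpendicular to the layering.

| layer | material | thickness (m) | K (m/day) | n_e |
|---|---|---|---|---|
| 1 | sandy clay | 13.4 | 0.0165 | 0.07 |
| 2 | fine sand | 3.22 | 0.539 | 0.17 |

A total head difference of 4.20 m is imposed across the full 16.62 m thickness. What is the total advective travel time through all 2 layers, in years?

0.792

With flow normal to the layers, continuity requires the same specific discharge q through every layer.
Σ(b_i/K_i) = 13.4/0.0165 + 3.22/0.539 = 818.1 d.
q = Δh / Σ(b_i/K_i) = 4.20 / 818.1 = 0.005134 m/day.
In each layer the seepage velocity is v_i = q/n_i, so the layer transit time is t_i = b_i·n_i / q:
  layer 1 (sandy clay): t_1 = 13.4 × 0.07 / 0.005134 = 182.7 d
  layer 2 (fine sand): t_2 = 3.22 × 0.17 / 0.005134 = 106.6 d
Total t = Σ t_i = 289.3 days = 0.7922 years.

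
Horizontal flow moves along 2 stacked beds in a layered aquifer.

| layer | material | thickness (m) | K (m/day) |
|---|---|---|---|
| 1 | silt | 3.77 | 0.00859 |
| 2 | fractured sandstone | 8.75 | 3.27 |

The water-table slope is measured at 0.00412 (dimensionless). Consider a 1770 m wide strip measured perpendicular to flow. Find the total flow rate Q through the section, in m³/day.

209

Flow is parallel to layering, so each bed carries its own Darcy discharge and the transmissivities add.
Σ(K_i·b_i) = 0.00859×3.77 + 3.27×8.75 = 28.64 m²/day.
Hydraulic gradient i = 0.00412.
Q = Σ(K_i·b_i) · W · i = 28.64 × 1770 × 0.004120 = 208.9 m³/day.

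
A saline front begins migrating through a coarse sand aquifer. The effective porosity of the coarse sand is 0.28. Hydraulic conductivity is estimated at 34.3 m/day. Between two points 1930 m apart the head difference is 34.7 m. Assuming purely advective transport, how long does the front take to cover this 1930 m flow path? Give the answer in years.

Hydraulic gradient i = Δh / L = 34.7 / 1930 = 0.01798.
Darcy flux q = K · i = 34.30 × 0.01798 = 0.6167 m/day.
Seepage velocity v = q / n_e = 0.6167 / 0.28 = 2.202 m/day.
Travel time t = L / v = 1930 / 2.202 = 876.3 days = 2.399 years.

2.40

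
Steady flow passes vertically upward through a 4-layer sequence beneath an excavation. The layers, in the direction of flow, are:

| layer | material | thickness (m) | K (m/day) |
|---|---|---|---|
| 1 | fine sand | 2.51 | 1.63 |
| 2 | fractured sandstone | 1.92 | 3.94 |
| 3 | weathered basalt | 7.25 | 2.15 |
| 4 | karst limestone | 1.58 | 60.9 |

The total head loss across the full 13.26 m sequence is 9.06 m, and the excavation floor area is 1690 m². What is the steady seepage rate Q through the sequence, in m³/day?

2820

Flow is perpendicular to layering, so the layers act in series and the equivalent K is the thickness-weighted harmonic mean.
Total thickness L = 2.51 + 1.92 + 7.25 + 1.58 = 13.26 m.
Σ(b_i/K_i) = 2.51/1.63 + 1.92/3.94 + 7.25/2.15 + 1.58/60.9 = 5.425 d.
K_eq = L / Σ(b_i/K_i) = 13.26 / 5.425 = 2.444 m/day.
Q = K_eq · A · (Δh/L) = 2.444 × 1690 × (9.06/13.26) = 2822 m³/day.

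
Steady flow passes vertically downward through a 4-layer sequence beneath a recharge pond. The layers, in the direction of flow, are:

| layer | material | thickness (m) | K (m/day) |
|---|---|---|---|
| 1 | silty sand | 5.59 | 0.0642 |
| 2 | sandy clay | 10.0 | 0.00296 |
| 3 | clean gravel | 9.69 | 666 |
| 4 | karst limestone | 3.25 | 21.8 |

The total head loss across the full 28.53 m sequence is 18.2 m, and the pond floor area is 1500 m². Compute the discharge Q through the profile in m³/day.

7.88

Flow is perpendicular to layering, so the layers act in series and the equivalent K is the thickness-weighted harmonic mean.
Total thickness L = 5.59 + 10.0 + 9.69 + 3.25 = 28.53 m.
Σ(b_i/K_i) = 5.59/0.0642 + 10.0/0.00296 + 9.69/666 + 3.25/21.8 = 3466 d.
K_eq = L / Σ(b_i/K_i) = 28.53 / 3466 = 0.008232 m/day.
Q = K_eq · A · (Δh/L) = 0.008232 × 1500 × (18.2/28.53) = 7.877 m³/day.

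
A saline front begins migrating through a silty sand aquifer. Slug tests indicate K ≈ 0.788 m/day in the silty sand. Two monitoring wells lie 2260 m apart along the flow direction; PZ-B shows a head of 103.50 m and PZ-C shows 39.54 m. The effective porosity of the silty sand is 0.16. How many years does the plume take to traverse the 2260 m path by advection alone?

Hydraulic gradient i = (103.50 − 39.54) / 2260 = 63.96 / 2260 = 0.02830.
Darcy flux q = K · i = 0.7880 × 0.02830 = 0.02230 m/day.
Seepage velocity v = q / n_e = 0.02230 / 0.16 = 0.1394 m/day.
Travel time t = L / v = 2260 / 0.1394 = 16214 days = 44.39 years.

44.4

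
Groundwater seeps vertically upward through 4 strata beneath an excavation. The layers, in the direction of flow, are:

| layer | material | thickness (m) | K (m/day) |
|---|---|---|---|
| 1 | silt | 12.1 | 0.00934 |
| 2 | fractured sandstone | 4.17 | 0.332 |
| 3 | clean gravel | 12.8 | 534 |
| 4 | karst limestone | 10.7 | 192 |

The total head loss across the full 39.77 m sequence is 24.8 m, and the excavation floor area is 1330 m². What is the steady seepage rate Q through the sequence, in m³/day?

Flow is perpendicular to layering, so the layers act in series and the equivalent K is the thickness-weighted harmonic mean.
Total thickness L = 12.1 + 4.17 + 12.8 + 10.7 = 39.77 m.
Σ(b_i/K_i) = 12.1/0.00934 + 4.17/0.332 + 12.8/534 + 10.7/192 = 1308 d.
K_eq = L / Σ(b_i/K_i) = 39.77 / 1308 = 0.03040 m/day.
Q = K_eq · A · (Δh/L) = 0.03040 × 1330 × (24.8/39.77) = 25.21 m³/day.

25.2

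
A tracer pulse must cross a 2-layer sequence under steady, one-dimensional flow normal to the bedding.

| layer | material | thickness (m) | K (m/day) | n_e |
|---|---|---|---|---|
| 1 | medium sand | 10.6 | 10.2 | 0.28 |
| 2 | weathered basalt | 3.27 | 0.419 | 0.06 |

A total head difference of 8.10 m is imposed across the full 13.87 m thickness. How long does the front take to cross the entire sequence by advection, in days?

3.45

With flow normal to the layers, continuity requires the same specific discharge q through every layer.
Σ(b_i/K_i) = 10.6/10.2 + 3.27/0.419 = 8.844 d.
q = Δh / Σ(b_i/K_i) = 8.10 / 8.844 = 0.9159 m/day.
In each layer the seepage velocity is v_i = q/n_i, so the layer transit time is t_i = b_i·n_i / q:
  layer 1 (medium sand): t_1 = 10.6 × 0.28 / 0.9159 = 3.240 d
  layer 2 (weathered basalt): t_2 = 3.27 × 0.06 / 0.9159 = 0.2142 d
Total t = Σ t_i = 3.455 days.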